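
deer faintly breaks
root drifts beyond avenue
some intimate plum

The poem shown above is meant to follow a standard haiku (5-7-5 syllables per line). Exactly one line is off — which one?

Line 1: "deer faintly breaks": 1+2+1 = 4 (expected 5)
Line 2: "root drifts beyond avenue": 1+1+2+3 = 7 ✓
Line 3: "some intimate plum": 1+3+1 = 5 ✓

The first line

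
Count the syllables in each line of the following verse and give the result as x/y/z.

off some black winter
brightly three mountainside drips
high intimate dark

5/7/5

Line 1: off (1), some (1), black (1), winter (2) → 5
Line 2: brightly (2), three (1), mountainside (3), drips (1) → 7
Line 3: high (1), intimate (3), dark (1) → 5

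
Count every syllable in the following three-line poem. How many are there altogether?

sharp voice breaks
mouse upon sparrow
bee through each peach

Line 1: sharp(1) + voice(1) + breaks(1) = 3
Line 2: mouse(1) + upon(2) + sparrow(2) = 5
Line 3: bee(1) + through(1) + each(1) + peach(1) = 4
Total: 3 + 5 + 4 = 12

12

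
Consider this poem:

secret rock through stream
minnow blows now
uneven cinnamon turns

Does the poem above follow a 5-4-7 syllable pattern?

Line 1: secret (2), rock (1), through (1), stream (1) → 5 ✓
Line 2: minnow (2), blows (1), now (1) → 4 ✓
Line 3: uneven (3), cinnamon (3), turns (1) → 7 ✓

Yes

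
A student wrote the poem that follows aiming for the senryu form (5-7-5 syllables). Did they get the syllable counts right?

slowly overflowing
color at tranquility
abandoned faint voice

No

Line 1: "slowly overflowing": 2+4 = 6 (expected 5)
Line 2: "color at tranquility": 2+1+4 = 7 ✓
Line 3: "abandoned faint voice": 3+1+1 = 5 ✓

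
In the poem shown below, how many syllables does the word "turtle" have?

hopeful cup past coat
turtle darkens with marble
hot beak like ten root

2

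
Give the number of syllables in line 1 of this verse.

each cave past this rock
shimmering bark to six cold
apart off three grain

Line 1: each (1), cave (1), past (1), this (1), rock (1) → 5

5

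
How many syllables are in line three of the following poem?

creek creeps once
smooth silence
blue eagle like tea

Line three: "blue eagle like tea": 1+2+1+1 = 5

5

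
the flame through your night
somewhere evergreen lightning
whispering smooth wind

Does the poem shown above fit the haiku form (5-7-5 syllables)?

Line 1: "the flame through your night": 1+1+1+1+1 = 5 ✓
Line 2: "somewhere evergreen lightning": 2+3+2 = 7 ✓
Line 3: "whispering smooth wind": 3+1+1 = 5 ✓

Yes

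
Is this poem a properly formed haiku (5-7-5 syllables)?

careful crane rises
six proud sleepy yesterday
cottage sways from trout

Line 1: careful (2), crane (1), rises (2) → 5 ✓
Line 2: six (1), proud (1), sleepy (2), yesterday (3) → 7 ✓
Line 3: cottage (2), sways (1), from (1), trout (1) → 5 ✓

Yes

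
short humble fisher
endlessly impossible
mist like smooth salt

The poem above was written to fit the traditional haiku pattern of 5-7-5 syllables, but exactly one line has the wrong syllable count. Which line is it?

Line 1: short (1), humble (2), fisher (2) → 5 ✓
Line 2: endlessly (3), impossible (4) → 7 ✓
Line 3: mist (1), like (1), smooth (1), salt (1) → 4 (expected 5)

Line 3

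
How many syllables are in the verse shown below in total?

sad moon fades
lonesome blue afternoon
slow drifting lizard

Line 1: "sad moon fades": 1+1+1 = 3
Line 2: "lonesome blue afternoon": 2+1+3 = 6
Line 3: "slow drifting lizard": 1+2+2 = 5
Total: 3 + 6 + 5 = 14

14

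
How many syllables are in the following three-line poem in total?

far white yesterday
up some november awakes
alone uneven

17

Line 1: far (1), white (1), yesterday (3) → 5
Line 2: up (1), some (1), november (3), awakes (2) → 7
Line 3: alone (2), uneven (3) → 5
Total: 5 + 7 + 5 = 17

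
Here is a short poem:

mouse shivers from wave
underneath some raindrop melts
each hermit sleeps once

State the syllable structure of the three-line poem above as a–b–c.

5–7–5

Line 1: "mouse shivers from wave": 1+2+1+1 = 5
Line 2: "underneath some raindrop melts": 3+1+2+1 = 7
Line 3: "each hermit sleeps once": 1+2+1+1 = 5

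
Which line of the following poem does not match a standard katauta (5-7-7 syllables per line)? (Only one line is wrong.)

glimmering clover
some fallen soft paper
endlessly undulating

Line 1: glimmering (3), clover (2) → 5 ✓
Line 2: some (1), fallen (2), soft (1), paper (2) → 6 (expected 7)
Line 3: endlessly (3), undulating (4) → 7 ✓

Line 2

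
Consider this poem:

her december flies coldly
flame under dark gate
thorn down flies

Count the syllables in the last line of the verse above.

3

The last line: thorn(1) + down(1) + flies(1) = 3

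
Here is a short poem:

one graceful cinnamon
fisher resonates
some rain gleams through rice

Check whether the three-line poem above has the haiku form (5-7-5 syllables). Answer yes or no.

Line 1: "one graceful cinnamon": 1+2+3 = 6 (expected 5)
Line 2: "fisher resonates": 2+3 = 5 (expected 7)
Line 3: "some rain gleams through rice": 1+1+1+1+1 = 5 ✓

No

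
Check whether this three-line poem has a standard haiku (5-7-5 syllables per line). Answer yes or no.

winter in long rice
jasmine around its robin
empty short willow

Yes

Line 1: winter(2) + in(1) + long(1) + rice(1) = 5 ✓
Line 2: jasmine(2) + around(2) + its(1) + robin(2) = 7 ✓
Line 3: empty(2) + short(1) + willow(2) = 5 ✓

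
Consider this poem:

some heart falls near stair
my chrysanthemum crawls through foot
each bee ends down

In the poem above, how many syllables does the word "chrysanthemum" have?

"chrysanthemum" has 4 syllables.

4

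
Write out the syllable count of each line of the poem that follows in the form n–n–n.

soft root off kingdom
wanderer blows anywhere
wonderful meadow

Line 1: "soft root off kingdom": 1+1+1+2 = 5
Line 2: "wanderer blows anywhere": 3+1+3 = 7
Line 3: "wonderful meadow": 3+2 = 5

5–7–5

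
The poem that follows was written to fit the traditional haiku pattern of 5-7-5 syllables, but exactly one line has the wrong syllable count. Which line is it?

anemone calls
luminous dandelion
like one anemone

Line 1: anemone(4) + calls(1) = 5 ✓
Line 2: luminous(3) + dandelion(4) = 7 ✓
Line 3: like(1) + one(1) + anemone(4) = 6 (expected 5)

The third line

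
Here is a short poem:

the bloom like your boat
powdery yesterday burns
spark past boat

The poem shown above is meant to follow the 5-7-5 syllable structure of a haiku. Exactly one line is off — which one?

The third line

Line 1: the (1), bloom (1), like (1), your (1), boat (1) → 5 ✓
Line 2: powdery (3), yesterday (3), burns (1) → 7 ✓
Line 3: spark (1), past (1), boat (1) → 3 (expected 5)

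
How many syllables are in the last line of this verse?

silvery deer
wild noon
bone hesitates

The last line: bone(1) + hesitates(3) = 4

4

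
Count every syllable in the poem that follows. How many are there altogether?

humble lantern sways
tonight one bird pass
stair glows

Line 1: humble (2), lantern (2), sways (1) → 5
Line 2: tonight (2), one (1), bird (1), pass (1) → 5
Line 3: stair (1), glows (1) → 2
Total: 5 + 5 + 2 = 12

12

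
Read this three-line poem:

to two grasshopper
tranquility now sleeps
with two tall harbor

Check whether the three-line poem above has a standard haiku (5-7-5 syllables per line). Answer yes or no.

Line 1: to(1) + two(1) + grasshopper(3) = 5 ✓
Line 2: tranquility(4) + now(1) + sleeps(1) = 6 (expected 7)
Line 3: with(1) + two(1) + tall(1) + harbor(2) = 5 ✓

No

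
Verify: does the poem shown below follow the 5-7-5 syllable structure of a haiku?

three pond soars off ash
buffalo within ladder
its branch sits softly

Yes

Line 1: three(1) + pond(1) + soars(1) + off(1) + ash(1) = 5 ✓
Line 2: buffalo(3) + within(2) + ladder(2) = 7 ✓
Line 3: its(1) + branch(1) + sits(1) + softly(2) = 5 ✓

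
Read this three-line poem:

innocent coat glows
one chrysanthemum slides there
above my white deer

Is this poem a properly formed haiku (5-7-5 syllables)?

Line 1: innocent(3) + coat(1) + glows(1) = 5 ✓
Line 2: one(1) + chrysanthemum(4) + slides(1) + there(1) = 7 ✓
Line 3: above(2) + my(1) + white(1) + deer(1) = 5 ✓

Yes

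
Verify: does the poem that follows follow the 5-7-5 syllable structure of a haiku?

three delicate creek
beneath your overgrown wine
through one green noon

Line 1: "three delicate creek": 1+3+1 = 5 ✓
Line 2: "beneath your overgrown wine": 2+1+3+1 = 7 ✓
Line 3: "through one green noon": 1+1+1+1 = 4 (expected 5)

No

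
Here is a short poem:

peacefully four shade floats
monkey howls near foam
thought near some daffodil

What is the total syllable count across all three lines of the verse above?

17

Line 1: peacefully (3), four (1), shade (1), floats (1) → 6
Line 2: monkey (2), howls (1), near (1), foam (1) → 5
Line 3: thought (1), near (1), some (1), daffodil (3) → 6
Total: 6 + 5 + 6 = 17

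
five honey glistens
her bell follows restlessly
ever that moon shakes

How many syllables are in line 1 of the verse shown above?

Line 1: "five honey glistens": 1+2+2 = 5

5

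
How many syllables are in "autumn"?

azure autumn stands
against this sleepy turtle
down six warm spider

2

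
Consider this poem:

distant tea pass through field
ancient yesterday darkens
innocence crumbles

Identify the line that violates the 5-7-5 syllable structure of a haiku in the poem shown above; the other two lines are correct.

Line 1: distant (2), tea (1), pass (1), through (1), field (1) → 6 (expected 5)
Line 2: ancient (2), yesterday (3), darkens (2) → 7 ✓
Line 3: innocence (3), crumbles (2) → 5 ✓

The first line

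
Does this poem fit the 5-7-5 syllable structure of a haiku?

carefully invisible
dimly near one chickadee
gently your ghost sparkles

Line 1: "carefully invisible": 3+4 = 7 (expected 5)
Line 2: "dimly near one chickadee": 2+1+1+3 = 7 ✓
Line 3: "gently your ghost sparkles": 2+1+1+2 = 6 (expected 5)

No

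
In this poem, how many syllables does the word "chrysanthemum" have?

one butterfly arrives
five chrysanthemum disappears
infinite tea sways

4

"chrysanthemum" has 4 syllables.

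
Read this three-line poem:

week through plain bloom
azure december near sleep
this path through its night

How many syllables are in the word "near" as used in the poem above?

1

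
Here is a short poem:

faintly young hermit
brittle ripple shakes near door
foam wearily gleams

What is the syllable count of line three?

5

Line three: foam(1) + wearily(3) + gleams(1) = 5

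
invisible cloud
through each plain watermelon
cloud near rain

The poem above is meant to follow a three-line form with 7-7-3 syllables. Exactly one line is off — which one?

Line 1

Line 1: "invisible cloud": 4+1 = 5 (expected 7)
Line 2: "through each plain watermelon": 1+1+1+4 = 7 ✓
Line 3: "cloud near rain": 1+1+1 = 3 ✓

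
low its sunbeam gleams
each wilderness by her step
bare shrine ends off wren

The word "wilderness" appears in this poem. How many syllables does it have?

3

"wilderness" has 3 syllables.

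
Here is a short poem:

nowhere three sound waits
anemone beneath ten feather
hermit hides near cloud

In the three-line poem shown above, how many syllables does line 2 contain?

Line 2: anemone(4) + beneath(2) + ten(1) + feather(2) = 9

9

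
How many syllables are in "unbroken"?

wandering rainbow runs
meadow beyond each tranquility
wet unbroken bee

"unbroken" has 3 syllables.

3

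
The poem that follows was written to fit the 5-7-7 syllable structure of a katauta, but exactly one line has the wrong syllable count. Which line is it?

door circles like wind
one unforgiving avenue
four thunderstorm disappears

Line 1: door(1) + circles(2) + like(1) + wind(1) = 5 ✓
Line 2: one(1) + unforgiving(4) + avenue(3) = 8 (expected 7)
Line 3: four(1) + thunderstorm(3) + disappears(3) = 7 ✓

Line 2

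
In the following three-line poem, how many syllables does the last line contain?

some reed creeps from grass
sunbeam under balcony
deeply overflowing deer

The last line: deeply(2) + overflowing(4) + deer(1) = 7

7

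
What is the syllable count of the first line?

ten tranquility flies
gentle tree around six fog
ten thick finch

6

The first line: ten(1) + tranquility(4) + flies(1) = 6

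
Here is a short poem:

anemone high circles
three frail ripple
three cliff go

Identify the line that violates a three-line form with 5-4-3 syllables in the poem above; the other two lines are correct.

Line 1: anemone (4), high (1), circles (2) → 7 (expected 5)
Line 2: three (1), frail (1), ripple (2) → 4 ✓
Line 3: three (1), cliff (1), go (1) → 3 ✓

Line 1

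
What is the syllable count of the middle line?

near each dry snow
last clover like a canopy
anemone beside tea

8

The middle line: last(1) + clover(2) + like(1) + a(1) + canopy(3) = 8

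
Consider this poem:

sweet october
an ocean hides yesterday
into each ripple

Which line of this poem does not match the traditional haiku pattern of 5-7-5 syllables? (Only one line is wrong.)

Line 1: sweet(1) + october(3) = 4 (expected 5)
Line 2: an(1) + ocean(2) + hides(1) + yesterday(3) = 7 ✓
Line 3: into(2) + each(1) + ripple(2) = 5 ✓

Line 1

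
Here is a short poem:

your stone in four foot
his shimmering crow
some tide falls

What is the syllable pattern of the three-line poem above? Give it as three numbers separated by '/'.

Line 1: your(1) + stone(1) + in(1) + four(1) + foot(1) = 5
Line 2: his(1) + shimmering(3) + crow(1) = 5
Line 3: some(1) + tide(1) + falls(1) = 3

5/5/3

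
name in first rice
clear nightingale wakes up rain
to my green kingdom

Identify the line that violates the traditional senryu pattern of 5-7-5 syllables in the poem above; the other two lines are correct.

Line 1

Line 1: "name in first rice": 1+1+1+1 = 4 (expected 5)
Line 2: "clear nightingale wakes up rain": 1+3+1+1+1 = 7 ✓
Line 3: "to my green kingdom": 1+1+1+2 = 5 ✓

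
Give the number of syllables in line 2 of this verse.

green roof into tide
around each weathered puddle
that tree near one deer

Line 2: around (2), each (1), weathered (2), puddle (2) → 7

7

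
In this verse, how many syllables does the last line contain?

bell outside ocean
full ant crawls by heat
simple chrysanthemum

The last line: simple(2) + chrysanthemum(4) = 6

6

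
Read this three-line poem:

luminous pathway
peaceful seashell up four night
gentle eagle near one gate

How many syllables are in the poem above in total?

Line 1: luminous (3), pathway (2) → 5
Line 2: peaceful (2), seashell (2), up (1), four (1), night (1) → 7
Line 3: gentle (2), eagle (2), near (1), one (1), gate (1) → 7
Total: 5 + 7 + 7 = 19

19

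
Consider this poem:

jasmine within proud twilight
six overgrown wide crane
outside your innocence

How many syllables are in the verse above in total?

Line 1: jasmine (2), within (2), proud (1), twilight (2) → 7
Line 2: six (1), overgrown (3), wide (1), crane (1) → 6
Line 3: outside (2), your (1), innocence (3) → 6
Total: 7 + 6 + 6 = 19

19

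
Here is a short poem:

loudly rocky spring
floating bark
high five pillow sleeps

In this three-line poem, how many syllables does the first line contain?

5

The first line: "loudly rocky spring": 2+2+1 = 5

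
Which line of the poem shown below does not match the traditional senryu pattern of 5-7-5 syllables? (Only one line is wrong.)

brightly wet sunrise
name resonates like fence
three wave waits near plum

The second line

Line 1: brightly(2) + wet(1) + sunrise(2) = 5 ✓
Line 2: name(1) + resonates(3) + like(1) + fence(1) = 6 (expected 7)
Line 3: three(1) + wave(1) + waits(1) + near(1) + plum(1) = 5 ✓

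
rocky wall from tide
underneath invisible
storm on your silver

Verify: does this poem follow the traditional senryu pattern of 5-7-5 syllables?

Line 1: rocky(2) + wall(1) + from(1) + tide(1) = 5 ✓
Line 2: underneath(3) + invisible(4) = 7 ✓
Line 3: storm(1) + on(1) + your(1) + silver(2) = 5 ✓

Yes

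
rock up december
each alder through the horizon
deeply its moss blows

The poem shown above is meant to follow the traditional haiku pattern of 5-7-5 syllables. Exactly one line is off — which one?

Line 1: rock (1), up (1), december (3) → 5 ✓
Line 2: each (1), alder (2), through (1), the (1), horizon (3) → 8 (expected 7)
Line 3: deeply (2), its (1), moss (1), blows (1) → 5 ✓

The second line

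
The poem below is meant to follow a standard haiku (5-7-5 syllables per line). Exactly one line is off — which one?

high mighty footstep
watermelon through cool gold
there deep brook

Line 1: high (1), mighty (2), footstep (2) → 5 ✓
Line 2: watermelon (4), through (1), cool (1), gold (1) → 7 ✓
Line 3: there (1), deep (1), brook (1) → 3 (expected 5)

Line 3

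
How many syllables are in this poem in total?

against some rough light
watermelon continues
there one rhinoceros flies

19

Line 1: against (2), some (1), rough (1), light (1) → 5
Line 2: watermelon (4), continues (3) → 7
Line 3: there (1), one (1), rhinoceros (4), flies (1) → 7
Total: 5 + 7 + 7 = 19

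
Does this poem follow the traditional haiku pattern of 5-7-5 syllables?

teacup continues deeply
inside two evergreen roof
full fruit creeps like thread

Line 1: teacup(2) + continues(3) + deeply(2) = 7 (expected 5)
Line 2: inside(2) + two(1) + evergreen(3) + roof(1) = 7 ✓
Line 3: full(1) + fruit(1) + creeps(1) + like(1) + thread(1) = 5 ✓

No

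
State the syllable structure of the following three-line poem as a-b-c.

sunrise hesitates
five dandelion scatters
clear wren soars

Line 1: sunrise (2), hesitates (3) → 5
Line 2: five (1), dandelion (4), scatters (2) → 7
Line 3: clear (1), wren (1), soars (1) → 3

5-7-3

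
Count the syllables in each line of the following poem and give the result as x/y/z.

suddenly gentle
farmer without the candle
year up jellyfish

5/7/5

Line 1: suddenly (3), gentle (2) → 5
Line 2: farmer (2), without (2), the (1), candle (2) → 7
Line 3: year (1), up (1), jellyfish (3) → 5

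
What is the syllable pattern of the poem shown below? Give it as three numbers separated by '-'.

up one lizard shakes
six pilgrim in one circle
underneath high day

Line 1: "up one lizard shakes": 1+1+2+1 = 5
Line 2: "six pilgrim in one circle": 1+2+1+1+2 = 7
Line 3: "underneath high day": 3+1+1 = 5

5-7-5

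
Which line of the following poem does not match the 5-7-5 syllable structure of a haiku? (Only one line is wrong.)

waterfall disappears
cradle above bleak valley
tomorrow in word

Line 1

Line 1: waterfall (3), disappears (3) → 6 (expected 5)
Line 2: cradle (2), above (2), bleak (1), valley (2) → 7 ✓
Line 3: tomorrow (3), in (1), word (1) → 5 ✓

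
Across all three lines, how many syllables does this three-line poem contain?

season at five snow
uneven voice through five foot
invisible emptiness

Line 1: season(2) + at(1) + five(1) + snow(1) = 5
Line 2: uneven(3) + voice(1) + through(1) + five(1) + foot(1) = 7
Line 3: invisible(4) + emptiness(3) = 7
Total: 5 + 7 + 7 = 19

19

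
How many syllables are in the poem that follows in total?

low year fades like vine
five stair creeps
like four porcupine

Line 1: low (1), year (1), fades (1), like (1), vine (1) → 5
Line 2: five (1), stair (1), creeps (1) → 3
Line 3: like (1), four (1), porcupine (3) → 5
Total: 5 + 3 + 5 = 13

13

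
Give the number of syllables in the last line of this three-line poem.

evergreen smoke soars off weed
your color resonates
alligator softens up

The last line: alligator (4), softens (2), up (1) → 7

7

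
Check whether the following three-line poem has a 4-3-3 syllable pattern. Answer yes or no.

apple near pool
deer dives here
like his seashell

Line 1: apple(2) + near(1) + pool(1) = 4 ✓
Line 2: deer(1) + dives(1) + here(1) = 3 ✓
Line 3: like(1) + his(1) + seashell(2) = 4 (expected 3)

No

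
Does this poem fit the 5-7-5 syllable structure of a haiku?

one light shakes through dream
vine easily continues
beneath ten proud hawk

Line 1: "one light shakes through dream": 1+1+1+1+1 = 5 ✓
Line 2: "vine easily continues": 1+3+3 = 7 ✓
Line 3: "beneath ten proud hawk": 2+1+1+1 = 5 ✓

Yes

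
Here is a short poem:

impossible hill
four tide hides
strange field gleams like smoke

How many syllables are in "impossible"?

"impossible" has 4 syllables.

4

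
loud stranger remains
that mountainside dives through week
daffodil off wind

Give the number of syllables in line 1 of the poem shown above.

5

Line 1: loud(1) + stranger(2) + remains(2) = 5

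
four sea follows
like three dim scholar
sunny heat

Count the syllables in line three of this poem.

Line three: "sunny heat": 2+1 = 3

3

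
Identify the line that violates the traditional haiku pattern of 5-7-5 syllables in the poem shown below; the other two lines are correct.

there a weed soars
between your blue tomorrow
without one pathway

The first line

Line 1: "there a weed soars": 1+1+1+1 = 4 (expected 5)
Line 2: "between your blue tomorrow": 2+1+1+3 = 7 ✓
Line 3: "without one pathway": 2+1+2 = 5 ✓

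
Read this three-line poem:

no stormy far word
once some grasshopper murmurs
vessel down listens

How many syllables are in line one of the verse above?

5

Line one: no (1), stormy (2), far (1), word (1) → 5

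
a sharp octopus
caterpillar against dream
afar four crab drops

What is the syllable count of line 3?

5

Line 3: afar(2) + four(1) + crab(1) + drops(1) = 5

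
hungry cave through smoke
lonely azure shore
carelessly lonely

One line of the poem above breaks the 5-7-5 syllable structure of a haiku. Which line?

Line 1: "hungry cave through smoke": 2+1+1+1 = 5 ✓
Line 2: "lonely azure shore": 2+2+1 = 5 (expected 7)
Line 3: "carelessly lonely": 3+2 = 5 ✓

The second line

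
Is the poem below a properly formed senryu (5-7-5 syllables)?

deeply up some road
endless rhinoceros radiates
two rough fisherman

No

Line 1: deeply (2), up (1), some (1), road (1) → 5 ✓
Line 2: endless (2), rhinoceros (4), radiates (3) → 9 (expected 7)
Line 3: two (1), rough (1), fisherman (3) → 5 ✓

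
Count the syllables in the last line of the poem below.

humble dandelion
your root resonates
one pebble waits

4

The last line: one (1), pebble (2), waits (1) → 4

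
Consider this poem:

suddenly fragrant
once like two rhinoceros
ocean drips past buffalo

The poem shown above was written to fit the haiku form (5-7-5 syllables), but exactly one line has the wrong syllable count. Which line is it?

Line 1: suddenly(3) + fragrant(2) = 5 ✓
Line 2: once(1) + like(1) + two(1) + rhinoceros(4) = 7 ✓
Line 3: ocean(2) + drips(1) + past(1) + buffalo(3) = 7 (expected 5)

The third line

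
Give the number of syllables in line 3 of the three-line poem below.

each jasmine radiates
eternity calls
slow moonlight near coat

5

Line 3: slow(1) + moonlight(2) + near(1) + coat(1) = 5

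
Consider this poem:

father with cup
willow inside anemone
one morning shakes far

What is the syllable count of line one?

Line one: father(2) + with(1) + cup(1) = 4

4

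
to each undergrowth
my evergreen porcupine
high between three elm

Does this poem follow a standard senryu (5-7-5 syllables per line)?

Yes

Line 1: "to each undergrowth": 1+1+3 = 5 ✓
Line 2: "my evergreen porcupine": 1+3+3 = 7 ✓
Line 3: "high between three elm": 1+2+1+1 = 5 ✓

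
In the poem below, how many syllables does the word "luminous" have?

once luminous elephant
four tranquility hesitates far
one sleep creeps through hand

"luminous" has 3 syllables.

3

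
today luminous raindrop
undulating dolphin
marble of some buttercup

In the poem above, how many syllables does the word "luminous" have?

3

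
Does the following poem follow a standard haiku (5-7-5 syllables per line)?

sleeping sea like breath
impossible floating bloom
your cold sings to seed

Yes

Line 1: sleeping (2), sea (1), like (1), breath (1) → 5 ✓
Line 2: impossible (4), floating (2), bloom (1) → 7 ✓
Line 3: your (1), cold (1), sings (1), to (1), seed (1) → 5 ✓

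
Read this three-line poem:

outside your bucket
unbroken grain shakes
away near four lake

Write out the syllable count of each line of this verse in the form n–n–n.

5–5–5

Line 1: outside (2), your (1), bucket (2) → 5
Line 2: unbroken (3), grain (1), shakes (1) → 5
Line 3: away (2), near (1), four (1), lake (1) → 5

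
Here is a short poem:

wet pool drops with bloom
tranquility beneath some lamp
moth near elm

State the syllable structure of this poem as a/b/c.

Line 1: wet (1), pool (1), drops (1), with (1), bloom (1) → 5
Line 2: tranquility (4), beneath (2), some (1), lamp (1) → 8
Line 3: moth (1), near (1), elm (1) → 3

5/8/3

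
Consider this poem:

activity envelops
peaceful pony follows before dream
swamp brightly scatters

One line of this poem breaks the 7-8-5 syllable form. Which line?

Line 1: activity(4) + envelops(3) = 7 ✓
Line 2: peaceful(2) + pony(2) + follows(2) + before(2) + dream(1) = 9 (expected 8)
Line 3: swamp(1) + brightly(2) + scatters(2) = 5 ✓

Line 2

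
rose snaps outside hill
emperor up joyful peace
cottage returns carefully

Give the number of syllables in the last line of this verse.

The last line: "cottage returns carefully": 2+2+3 = 7

7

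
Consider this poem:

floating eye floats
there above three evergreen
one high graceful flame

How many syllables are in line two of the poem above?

7

Line two: there (1), above (2), three (1), evergreen (3) → 7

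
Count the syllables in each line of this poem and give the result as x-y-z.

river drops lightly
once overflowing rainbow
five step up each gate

Line 1: river (2), drops (1), lightly (2) → 5
Line 2: once (1), overflowing (4), rainbow (2) → 7
Line 3: five (1), step (1), up (1), each (1), gate (1) → 5

5-7-5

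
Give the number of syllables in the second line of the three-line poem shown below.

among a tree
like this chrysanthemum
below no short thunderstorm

The second line: like(1) + this(1) + chrysanthemum(4) = 6

6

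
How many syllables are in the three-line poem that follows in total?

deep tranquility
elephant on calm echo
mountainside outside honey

Line 1: "deep tranquility": 1+4 = 5
Line 2: "elephant on calm echo": 3+1+1+2 = 7
Line 3: "mountainside outside honey": 3+2+2 = 7
Total: 5 + 7 + 7 = 19

19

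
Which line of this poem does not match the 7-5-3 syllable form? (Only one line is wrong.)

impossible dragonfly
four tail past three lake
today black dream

Line 3

Line 1: impossible (4), dragonfly (3) → 7 ✓
Line 2: four (1), tail (1), past (1), three (1), lake (1) → 5 ✓
Line 3: today (2), black (1), dream (1) → 4 (expected 3)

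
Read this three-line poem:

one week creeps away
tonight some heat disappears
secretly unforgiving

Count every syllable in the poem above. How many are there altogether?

19

Line 1: "one week creeps away": 1+1+1+2 = 5
Line 2: "tonight some heat disappears": 2+1+1+3 = 7
Line 3: "secretly unforgiving": 3+4 = 7
Total: 5 + 7 + 7 = 19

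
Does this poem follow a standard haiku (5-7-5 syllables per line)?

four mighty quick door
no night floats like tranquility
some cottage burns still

Line 1: four (1), mighty (2), quick (1), door (1) → 5 ✓
Line 2: no (1), night (1), floats (1), like (1), tranquility (4) → 8 (expected 7)
Line 3: some (1), cottage (2), burns (1), still (1) → 5 ✓

No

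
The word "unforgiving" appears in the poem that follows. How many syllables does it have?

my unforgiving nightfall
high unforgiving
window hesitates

"unforgiving" has 4 syllables.

4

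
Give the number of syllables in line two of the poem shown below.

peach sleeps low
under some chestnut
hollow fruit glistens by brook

Line two: under(2) + some(1) + chestnut(2) = 5

5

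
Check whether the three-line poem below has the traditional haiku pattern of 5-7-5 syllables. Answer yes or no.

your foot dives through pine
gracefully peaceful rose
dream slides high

No

Line 1: your(1) + foot(1) + dives(1) + through(1) + pine(1) = 5 ✓
Line 2: gracefully(3) + peaceful(2) + rose(1) = 6 (expected 7)
Line 3: dream(1) + slides(1) + high(1) = 3 (expected 5)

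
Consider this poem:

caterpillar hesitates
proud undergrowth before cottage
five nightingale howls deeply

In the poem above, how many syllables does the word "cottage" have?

"cottage" has 2 syllables.

2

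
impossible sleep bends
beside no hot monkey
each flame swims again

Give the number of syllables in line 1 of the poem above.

Line 1: "impossible sleep bends": 4+1+1 = 6

6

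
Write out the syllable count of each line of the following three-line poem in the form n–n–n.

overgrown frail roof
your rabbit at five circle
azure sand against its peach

Line 1: overgrown (3), frail (1), roof (1) → 5
Line 2: your (1), rabbit (2), at (1), five (1), circle (2) → 7
Line 3: azure (2), sand (1), against (2), its (1), peach (1) → 7

5–7–7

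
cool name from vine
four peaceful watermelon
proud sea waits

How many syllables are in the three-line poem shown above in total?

14

Line 1: cool(1) + name(1) + from(1) + vine(1) = 4
Line 2: four(1) + peaceful(2) + watermelon(4) = 7
Line 3: proud(1) + sea(1) + waits(1) = 3
Total: 4 + 7 + 3 = 14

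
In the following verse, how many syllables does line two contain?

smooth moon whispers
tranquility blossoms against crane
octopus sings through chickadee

Line two: "tranquility blossoms against crane": 4+2+2+1 = 9

9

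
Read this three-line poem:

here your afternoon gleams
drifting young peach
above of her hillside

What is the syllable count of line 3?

Line 3: "above of her hillside": 2+1+1+2 = 6

6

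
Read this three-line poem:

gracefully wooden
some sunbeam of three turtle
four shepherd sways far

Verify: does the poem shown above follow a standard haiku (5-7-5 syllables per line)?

Yes

Line 1: "gracefully wooden": 3+2 = 5 ✓
Line 2: "some sunbeam of three turtle": 1+2+1+1+2 = 7 ✓
Line 3: "four shepherd sways far": 1+2+1+1 = 5 ✓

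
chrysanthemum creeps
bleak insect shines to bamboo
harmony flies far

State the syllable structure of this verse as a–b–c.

Line 1: chrysanthemum (4), creeps (1) → 5
Line 2: bleak (1), insect (2), shines (1), to (1), bamboo (2) → 7
Line 3: harmony (3), flies (1), far (1) → 5

5–7–5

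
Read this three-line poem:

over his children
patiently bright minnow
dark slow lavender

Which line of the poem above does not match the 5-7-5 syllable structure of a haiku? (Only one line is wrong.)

Line 2

Line 1: "over his children": 2+1+2 = 5 ✓
Line 2: "patiently bright minnow": 3+1+2 = 6 (expected 7)
Line 3: "dark slow lavender": 1+1+3 = 5 ✓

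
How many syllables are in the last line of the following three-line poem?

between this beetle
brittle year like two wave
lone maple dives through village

7

The last line: lone(1) + maple(2) + dives(1) + through(1) + village(2) = 7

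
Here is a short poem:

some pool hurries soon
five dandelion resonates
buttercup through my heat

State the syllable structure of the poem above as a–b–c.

5–8–6

Line 1: "some pool hurries soon": 1+1+2+1 = 5
Line 2: "five dandelion resonates": 1+4+3 = 8
Line 3: "buttercup through my heat": 3+1+1+1 = 6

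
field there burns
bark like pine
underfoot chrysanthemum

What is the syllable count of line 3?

Line 3: "underfoot chrysanthemum": 3+4 = 7

7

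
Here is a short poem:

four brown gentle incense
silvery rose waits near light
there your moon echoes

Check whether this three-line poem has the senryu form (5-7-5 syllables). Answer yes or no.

No

Line 1: four(1) + brown(1) + gentle(2) + incense(2) = 6 (expected 5)
Line 2: silvery(3) + rose(1) + waits(1) + near(1) + light(1) = 7 ✓
Line 3: there(1) + your(1) + moon(1) + echoes(2) = 5 ✓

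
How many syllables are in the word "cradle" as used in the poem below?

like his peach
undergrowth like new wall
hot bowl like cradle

"cradle" has 2 syllables.

2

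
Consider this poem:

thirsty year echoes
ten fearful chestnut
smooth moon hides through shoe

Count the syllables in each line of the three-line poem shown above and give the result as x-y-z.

Line 1: thirsty(2) + year(1) + echoes(2) = 5
Line 2: ten(1) + fearful(2) + chestnut(2) = 5
Line 3: smooth(1) + moon(1) + hides(1) + through(1) + shoe(1) = 5

5-5-5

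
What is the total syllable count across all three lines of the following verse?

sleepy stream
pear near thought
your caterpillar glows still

Line 1: sleepy (2), stream (1) → 3
Line 2: pear (1), near (1), thought (1) → 3
Line 3: your (1), caterpillar (4), glows (1), still (1) → 7
Total: 3 + 3 + 7 = 13

13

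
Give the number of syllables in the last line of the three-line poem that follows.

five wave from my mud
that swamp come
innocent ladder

The last line: innocent(3) + ladder(2) = 5

5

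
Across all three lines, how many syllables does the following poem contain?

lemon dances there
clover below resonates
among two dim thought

Line 1: lemon(2) + dances(2) + there(1) = 5
Line 2: clover(2) + below(2) + resonates(3) = 7
Line 3: among(2) + two(1) + dim(1) + thought(1) = 5
Total: 5 + 7 + 5 = 17

17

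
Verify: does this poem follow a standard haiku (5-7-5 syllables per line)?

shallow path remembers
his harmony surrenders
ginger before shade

Line 1: shallow (2), path (1), remembers (3) → 6 (expected 5)
Line 2: his (1), harmony (3), surrenders (3) → 7 ✓
Line 3: ginger (2), before (2), shade (1) → 5 ✓

No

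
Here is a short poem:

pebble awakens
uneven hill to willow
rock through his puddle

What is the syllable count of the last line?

The last line: "rock through his puddle": 1+1+1+2 = 5

5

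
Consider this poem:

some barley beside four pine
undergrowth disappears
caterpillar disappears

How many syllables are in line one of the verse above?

7

Line one: some(1) + barley(2) + beside(2) + four(1) + pine(1) = 7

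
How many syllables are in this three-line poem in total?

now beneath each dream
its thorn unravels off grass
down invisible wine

Line 1: now(1) + beneath(2) + each(1) + dream(1) = 5
Line 2: its(1) + thorn(1) + unravels(3) + off(1) + grass(1) = 7
Line 3: down(1) + invisible(4) + wine(1) = 6
Total: 5 + 7 + 6 = 18

18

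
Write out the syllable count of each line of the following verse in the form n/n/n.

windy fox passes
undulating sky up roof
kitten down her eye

Line 1: windy (2), fox (1), passes (2) → 5
Line 2: undulating (4), sky (1), up (1), roof (1) → 7
Line 3: kitten (2), down (1), her (1), eye (1) → 5

5/7/5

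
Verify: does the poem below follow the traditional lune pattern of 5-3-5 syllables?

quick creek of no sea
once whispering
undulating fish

Line 1: quick(1) + creek(1) + of(1) + no(1) + sea(1) = 5 ✓
Line 2: once(1) + whispering(3) = 4 (expected 3)
Line 3: undulating(4) + fish(1) = 5 ✓

No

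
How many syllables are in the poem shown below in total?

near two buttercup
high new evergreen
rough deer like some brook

Line 1: "near two buttercup": 1+1+3 = 5
Line 2: "high new evergreen": 1+1+3 = 5
Line 3: "rough deer like some brook": 1+1+1+1+1 = 5
Total: 5 + 5 + 5 = 15

15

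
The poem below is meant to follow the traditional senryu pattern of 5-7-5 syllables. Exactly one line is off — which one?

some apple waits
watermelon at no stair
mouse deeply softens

Line 1: some(1) + apple(2) + waits(1) = 4 (expected 5)
Line 2: watermelon(4) + at(1) + no(1) + stair(1) = 7 ✓
Line 3: mouse(1) + deeply(2) + softens(2) = 5 ✓

Line 1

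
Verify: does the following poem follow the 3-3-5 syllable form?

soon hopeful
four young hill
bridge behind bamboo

Yes

Line 1: soon (1), hopeful (2) → 3 ✓
Line 2: four (1), young (1), hill (1) → 3 ✓
Line 3: bridge (1), behind (2), bamboo (2) → 5 ✓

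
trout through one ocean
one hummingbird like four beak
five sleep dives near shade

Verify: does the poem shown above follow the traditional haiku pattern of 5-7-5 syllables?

Line 1: trout (1), through (1), one (1), ocean (2) → 5 ✓
Line 2: one (1), hummingbird (3), like (1), four (1), beak (1) → 7 ✓
Line 3: five (1), sleep (1), dives (1), near (1), shade (1) → 5 ✓

Yes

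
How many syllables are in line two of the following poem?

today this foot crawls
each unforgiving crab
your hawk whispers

6

Line two: each (1), unforgiving (4), crab (1) → 6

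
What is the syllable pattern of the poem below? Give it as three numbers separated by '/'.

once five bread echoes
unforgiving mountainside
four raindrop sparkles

Line 1: once(1) + five(1) + bread(1) + echoes(2) = 5
Line 2: unforgiving(4) + mountainside(3) = 7
Line 3: four(1) + raindrop(2) + sparkles(2) = 5

5/7/5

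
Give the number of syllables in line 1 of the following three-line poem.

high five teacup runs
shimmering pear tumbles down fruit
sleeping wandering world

Line 1: "high five teacup runs": 1+1+2+1 = 5

5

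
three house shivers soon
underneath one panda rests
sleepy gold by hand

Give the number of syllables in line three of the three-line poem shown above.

5

Line three: sleepy(2) + gold(1) + by(1) + hand(1) = 5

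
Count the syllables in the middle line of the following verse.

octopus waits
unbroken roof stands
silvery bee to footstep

The middle line: unbroken(3) + roof(1) + stands(1) = 5

5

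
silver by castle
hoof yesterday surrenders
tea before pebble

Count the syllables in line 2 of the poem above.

7

Line 2: "hoof yesterday surrenders": 1+3+3 = 7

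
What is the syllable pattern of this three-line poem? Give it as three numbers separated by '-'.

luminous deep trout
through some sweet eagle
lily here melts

5-5-4

Line 1: "luminous deep trout": 3+1+1 = 5
Line 2: "through some sweet eagle": 1+1+1+2 = 5
Line 3: "lily here melts": 2+1+1 = 4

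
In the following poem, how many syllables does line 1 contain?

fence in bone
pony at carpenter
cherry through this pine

Line 1: fence(1) + in(1) + bone(1) = 3

3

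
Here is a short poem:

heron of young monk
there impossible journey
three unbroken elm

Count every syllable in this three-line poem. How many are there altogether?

Line 1: heron(2) + of(1) + young(1) + monk(1) = 5
Line 2: there(1) + impossible(4) + journey(2) = 7
Line 3: three(1) + unbroken(3) + elm(1) = 5
Total: 5 + 7 + 5 = 17

17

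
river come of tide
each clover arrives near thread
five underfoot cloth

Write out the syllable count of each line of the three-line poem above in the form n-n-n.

Line 1: "river come of tide": 2+1+1+1 = 5
Line 2: "each clover arrives near thread": 1+2+2+1+1 = 7
Line 3: "five underfoot cloth": 1+3+1 = 5

5-7-5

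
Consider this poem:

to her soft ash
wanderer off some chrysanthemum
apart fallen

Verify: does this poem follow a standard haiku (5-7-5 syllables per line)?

No

Line 1: "to her soft ash": 1+1+1+1 = 4 (expected 5)
Line 2: "wanderer off some chrysanthemum": 3+1+1+4 = 9 (expected 7)
Line 3: "apart fallen": 2+2 = 4 (expected 5)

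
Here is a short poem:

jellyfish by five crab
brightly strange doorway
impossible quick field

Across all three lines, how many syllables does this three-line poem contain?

Line 1: jellyfish(3) + by(1) + five(1) + crab(1) = 6
Line 2: brightly(2) + strange(1) + doorway(2) = 5
Line 3: impossible(4) + quick(1) + field(1) = 6
Total: 6 + 5 + 6 = 17

17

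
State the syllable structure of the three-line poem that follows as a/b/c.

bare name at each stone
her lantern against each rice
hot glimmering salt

5/7/5

Line 1: bare (1), name (1), at (1), each (1), stone (1) → 5
Line 2: her (1), lantern (2), against (2), each (1), rice (1) → 7
Line 3: hot (1), glimmering (3), salt (1) → 5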